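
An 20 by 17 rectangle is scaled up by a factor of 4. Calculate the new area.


Original dimensions: 20 x 17
Enlargement factor = 4
New width = 20 * 4 = 80
New height = 17 * 4 = 68
New area = 80 * 68 = 5440

5440


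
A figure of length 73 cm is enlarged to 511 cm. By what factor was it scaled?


Original length = 73 cm
Scaled length = 511 cm
Scale factor = 511 / 73
= 7

7


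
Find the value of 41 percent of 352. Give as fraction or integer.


Compute 41% of 352
Convert percentage: 41% = 41/100
Multiply: 352 * 41/100
= 14432/100
= 3608/25

3608/25


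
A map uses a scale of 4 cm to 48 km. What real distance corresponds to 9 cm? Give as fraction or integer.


Map scale: 4 cm = 48 km
Measured distance on map = 9 cm
Set up proportion: 9 * 48 / 4
= 432 / 4
= 108 km

108


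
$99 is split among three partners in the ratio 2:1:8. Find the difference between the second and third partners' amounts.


Total parts = 2 + 1 + 8 = 11
Value per part = 99 / 11 = 9
Shares: 2*9=18, 1*9=9, 8*9=72
Second share = 9, third share = 72
Difference = |9 - 72| = 63

63


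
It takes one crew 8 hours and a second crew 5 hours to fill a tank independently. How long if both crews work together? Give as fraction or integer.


Rate of A = 1/8 job per hour
Rate of B = 1/5 job per hour
Combined rate = 1/8 + 1/5
Find common denominator: (5 + 8)/(8*5) = 13/40
Combined rate = 13/40 job per hour
Time together = 1 / (13/40) = 40/13 hours

40/13


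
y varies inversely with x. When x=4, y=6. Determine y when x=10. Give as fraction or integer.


Inverse proportion: y = k/x
Find k: k = 4 * 6 = 24
Compute y at x=10: y = 24/10
y = 12/5

12/5


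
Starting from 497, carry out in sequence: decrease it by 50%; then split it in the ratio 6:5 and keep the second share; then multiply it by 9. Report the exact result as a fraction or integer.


Start with 497.
Step 1: Decrease by 50%: 497 * 50/100 = 497/2
Step 2: Split 6:5, second share = 497/2 * 5/11 = 2485/22
Step 3: Multiply by 9: 2485/22 * 9 = 22365/22
Final result = 22365/22

22365/22


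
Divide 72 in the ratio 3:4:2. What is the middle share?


Ratio = 3:4:2
Total parts = 3 + 4 + 2 = 9
Value per part = 72 / 9 = 8
First share = 3 * 8 = 24
Middle share = 4 * 8 = 32
Third share = 2 * 8 = 16

32


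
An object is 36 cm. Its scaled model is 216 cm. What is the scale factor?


Original length = 36 cm
Scaled length = 216 cm
Scale factor = 216 / 36
= 6

6


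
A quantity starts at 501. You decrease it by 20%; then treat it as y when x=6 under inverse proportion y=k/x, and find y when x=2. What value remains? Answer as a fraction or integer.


Start with 501.
Step 1: Decrease by 20%: 501 * 80/100 = 2004/5
Step 2: Inverse prop: k = (2004/5)*6; new y = k/2 = 2004/5*6/2 = 6012/5
Final result = 6012/5

6012/5


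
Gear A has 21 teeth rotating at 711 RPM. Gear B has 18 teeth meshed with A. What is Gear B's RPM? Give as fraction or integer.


Gear ratio: teeth_A * RPM_A = teeth_B * RPM_B
21 * 711 = 18 * RPM_B
14931 = 18 * RPM_B
RPM_B = 14931 / 18
RPM_B = 1659/2

1659/2


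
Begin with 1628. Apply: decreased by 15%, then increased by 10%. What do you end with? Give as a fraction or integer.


Start: 1628
Step 1: decrease by 15% => multiply by 85/100
  1628 * 85/100 = 6919/5
Step 2: increase by 10% => multiply by 110/100
  6919/5 * 110/100 = 76109/50
Final value = 76109/50

76109/50


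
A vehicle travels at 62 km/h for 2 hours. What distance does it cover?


Using distance = speed * time
Speed = 62 km/h
Time = 2 hours
Distance = 62 * 2
= 124 km

124


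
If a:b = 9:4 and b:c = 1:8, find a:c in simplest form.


Given a:b = 9:4 and b:c = 1:8
Make b consistent. Multiply first ratio by 1: a:b = 9:4
Multiply second ratio by 4: b:c = 4:32
Now b = 4 in both, so a:b:c = 9:4:32
Therefore a:c = 9:32
Simplify by GCD: a:c = 9:32

9:32


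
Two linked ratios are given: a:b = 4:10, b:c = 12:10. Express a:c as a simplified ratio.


Given a:b = 4:10 and b:c = 12:10
Make b consistent. Multiply first ratio by 12: a:b = 48:120
Multiply second ratio by 10: b:c = 120:100
Now b = 120 in both, so a:b:c = 48:120:100
Therefore a:c = 48:100
Simplify by GCD: a:c = 12:25

12:25


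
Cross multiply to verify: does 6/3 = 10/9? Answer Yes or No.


Cross multiply to check 6/3 = 10/9
Left cross product: 6 * 9 = 54
Right cross product: 3 * 10 = 30
54 != 30
Not equal, so proportions differ => No

No


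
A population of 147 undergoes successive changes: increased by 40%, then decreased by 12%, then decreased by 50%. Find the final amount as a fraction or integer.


Start: 147
Step 1: increase by 40% => multiply by 140/100
  147 * 140/100 = 1029/5
Step 2: decrease by 12% => multiply by 88/100
  1029/5 * 88/100 = 22638/125
Step 3: decrease by 50% => multiply by 50/100
  22638/125 * 50/100 = 11319/125
Final value = 11319/125

11319/125


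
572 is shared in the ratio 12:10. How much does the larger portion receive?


Total parts = 12 + 10 = 22
Value per part = 572 / 22 = 26
First share = 12 * 26 = 312
Second share = 10 * 26 = 260
Larger share = 312

312


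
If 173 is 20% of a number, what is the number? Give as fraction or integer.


Given: 173 is 20% of the whole
Set up: 173 = 20/100 * whole
whole = 173 * 100 / 20
whole = 17300 / 20
whole = 865

865


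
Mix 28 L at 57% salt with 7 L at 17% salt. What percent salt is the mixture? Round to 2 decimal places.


Solute in mixture 1 = 57% of 28 L = 28*57/100 = 399/25 L
Solute in mixture 2 = 17% of 7 L = 7*17/100 = 119/100 L
Total solute = 399/25 + 119/100 = 343/20 L
Total volume = 28 + 7 = 35 L
Final concentration = 343/20/35 * 100 = 49.00%

49.00


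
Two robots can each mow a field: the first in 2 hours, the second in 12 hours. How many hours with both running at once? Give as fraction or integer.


Rate of A = 1/2 job per hour
Rate of B = 1/12 job per hour
Combined rate = 1/2 + 1/12
Find common denominator: (12 + 2)/(2*12) = 14/24
Combined rate = 7/12 job per hour
Time together = 1 / (7/12) = 12/7 hours

12/7


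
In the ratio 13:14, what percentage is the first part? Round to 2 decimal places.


Total parts = 13 + 14 = 27
First part fraction = 13/27
Percentage = (13/27) * 100
= 0.481481 * 100
= 48.15%

48.15


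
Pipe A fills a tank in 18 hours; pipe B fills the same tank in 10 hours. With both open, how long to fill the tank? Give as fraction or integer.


Rate of A = 1/18 job per hour
Rate of B = 1/10 job per hour
Combined rate = 1/18 + 1/10
Find common denominator: (10 + 18)/(18*10) = 28/180
Combined rate = 7/45 job per hour
Time together = 1 / (7/45) = 45/7 hours

45/7


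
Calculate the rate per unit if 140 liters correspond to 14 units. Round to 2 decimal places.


Total liters = 140
Number of units = 14
Unit rate = 140 / 14
= 10 liters per unit

10


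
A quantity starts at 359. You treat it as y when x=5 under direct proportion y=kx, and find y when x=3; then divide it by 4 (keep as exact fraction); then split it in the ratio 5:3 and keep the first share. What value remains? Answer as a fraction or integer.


Start with 359.
Step 1: Direct prop: k = (359)/5; new y = k*3 = 359*3/5 = 1077/5
Step 2: Divide by 4: 1077/5 / 4 = 1077/20
Step 3: Split 5:3, first share = 1077/20 * 5/8 = 1077/32
Final result = 1077/32

1077/32


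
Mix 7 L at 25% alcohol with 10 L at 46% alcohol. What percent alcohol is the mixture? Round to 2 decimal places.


Solute in mixture 1 = 25% of 7 L = 7*25/100 = 7/4 L
Solute in mixture 2 = 46% of 10 L = 10*46/100 = 23/5 L
Total solute = 7/4 + 23/5 = 127/20 L
Total volume = 7 + 10 = 17 L
Final concentration = 127/20/17 * 100 = 37.35%

37.35


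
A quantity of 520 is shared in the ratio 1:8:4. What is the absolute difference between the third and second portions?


Total parts = 1 + 8 + 4 = 13
Value per part = 520 / 13 = 40
Shares: 1*40=40, 8*40=320, 4*40=160
Third share = 160, second share = 320
Difference = |160 - 320| = 160

160


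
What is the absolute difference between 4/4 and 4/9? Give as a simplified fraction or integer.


Simplify: 4/4 = 1 and 4/9 = 4/9
Find common denominator: LCD = 9
Convert: 9/9 and 4/9
Difference = |9 - 4|/9 = 5/9
Simplified = 5/9

5/9


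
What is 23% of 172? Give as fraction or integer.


Compute 23% of 172
Convert percentage: 23% = 23/100
Multiply: 172 * 23/100
= 3956/100
= 989/25

989/25


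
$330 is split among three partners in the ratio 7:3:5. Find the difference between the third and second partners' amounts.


Total parts = 7 + 3 + 5 = 15
Value per part = 330 / 15 = 22
Shares: 7*22=154, 3*22=66, 5*22=110
Third share = 110, second share = 66
Difference = |110 - 66| = 44

44


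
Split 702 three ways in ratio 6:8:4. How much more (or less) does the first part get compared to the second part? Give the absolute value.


Total parts = 6 + 8 + 4 = 18
Value per part = 702 / 18 = 39
Shares: 6*39=234, 8*39=312, 4*39=156
First share = 234, second share = 312
Difference = |234 - 312| = 78

78


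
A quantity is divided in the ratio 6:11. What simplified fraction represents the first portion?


Total parts = 6 + 11 = 17
First part fraction = 6/17
Simplify: 6/17 = 6/17

6/17


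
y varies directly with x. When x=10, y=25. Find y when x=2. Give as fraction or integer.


Direct proportion: y = kx
Find k: k = 25/10 = 5/2
Compute y at x=2: y = 5/2 * 2
y = 5

5


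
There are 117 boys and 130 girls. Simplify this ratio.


Find GCD(117, 130)
GCD = 13
Divide both by 13: 117/13 = 9, 130/13 = 10
Simplified ratio = 9:10

9:10


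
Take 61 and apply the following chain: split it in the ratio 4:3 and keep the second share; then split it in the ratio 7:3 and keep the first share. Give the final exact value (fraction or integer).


Start with 61.
Step 1: Split 4:3, second share = 61 * 3/7 = 183/7
Step 2: Split 7:3, first share = 183/7 * 7/10 = 183/10
Final result = 183/10

183/10


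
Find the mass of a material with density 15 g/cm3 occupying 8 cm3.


Using mass = density * volume
Density = 15 g/cm3
Volume = 8 cm3
Mass = 15 * 8
= 120 g

120


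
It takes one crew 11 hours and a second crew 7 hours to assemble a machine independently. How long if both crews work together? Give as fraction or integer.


Rate of A = 1/11 job per hour
Rate of B = 1/7 job per hour
Combined rate = 1/11 + 1/7
Find common denominator: (7 + 11)/(11*7) = 18/77
Combined rate = 18/77 job per hour
Time together = 1 / (18/77) = 77/18 hours

77/18


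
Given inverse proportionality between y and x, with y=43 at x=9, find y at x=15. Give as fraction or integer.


Inverse proportion: y = k/x
Find k: k = 9 * 43 = 387
Compute y at x=15: y = 387/15
y = 129/5

129/5


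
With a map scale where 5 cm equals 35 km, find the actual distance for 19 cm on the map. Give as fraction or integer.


Map scale: 5 cm = 35 km
Measured distance on map = 19 cm
Set up proportion: 19 * 35 / 5
= 665 / 5
= 133 km

133


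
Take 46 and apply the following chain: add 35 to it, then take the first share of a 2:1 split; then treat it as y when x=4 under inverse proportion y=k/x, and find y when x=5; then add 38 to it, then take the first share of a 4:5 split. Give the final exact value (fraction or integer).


Start with 46.
Step 1: Add 35: 46+35=81; split 2:1 first = 81*2/3 = 54
Step 2: Inverse prop: k = (54)*4; new y = k/5 = 54*4/5 = 216/5
Step 3: Add 38: 216/5+38=406/5; split 4:5 first = 406/5*4/9 = 1624/45
Final result = 1624/45

1624/45


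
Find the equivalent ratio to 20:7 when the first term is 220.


Original ratio: 20:7
First term target: 220
Scale factor = 220 / 20 = 11
Multiply second term: 7 * 11 = 77
Equivalent ratio = 220:77

220:77


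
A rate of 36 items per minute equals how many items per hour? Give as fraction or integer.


Converting from per minute to per hour
Rate = 36 items per minute
Multiply by 60: 36 * 60
= 2160 items per hour

2160


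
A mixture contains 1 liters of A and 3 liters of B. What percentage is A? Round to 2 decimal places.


Volume of A = 1 L
Volume of B = 3 L
Total volume = 1 + 3 = 4 L
Percentage of A = (1/4) * 100
= 25.00%

25.00


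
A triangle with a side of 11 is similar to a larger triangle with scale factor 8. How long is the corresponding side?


Similar triangles have proportional sides
Scale factor = 8
Smaller side = 11
Corresponding larger side = 11 * 8
= 88

88


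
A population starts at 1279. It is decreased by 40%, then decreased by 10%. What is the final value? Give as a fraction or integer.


Start: 1279
Step 1: decrease by 40% => multiply by 60/100
  1279 * 60/100 = 3837/5
Step 2: decrease by 10% => multiply by 90/100
  3837/5 * 90/100 = 34533/50
Final value = 34533/50

34533/50


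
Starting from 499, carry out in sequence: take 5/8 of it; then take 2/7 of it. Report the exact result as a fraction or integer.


Start with 499.
Step 1: Take 5/8: 499 * 5/8 = 2495/8
Step 2: Take 2/7: 2495/8 * 2/7 = 2495/28
Final result = 2495/28

2495/28


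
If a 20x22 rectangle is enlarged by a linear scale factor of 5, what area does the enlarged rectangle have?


Original dimensions: 20 x 22
Enlargement factor = 5
New width = 20 * 5 = 100
New height = 22 * 5 = 110
New area = 100 * 110 = 11000

11000


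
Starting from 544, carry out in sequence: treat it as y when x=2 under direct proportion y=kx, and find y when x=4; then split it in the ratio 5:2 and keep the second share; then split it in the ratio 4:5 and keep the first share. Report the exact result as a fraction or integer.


Start with 544.
Step 1: Direct prop: k = (544)/2; new y = k*4 = 544*4/2 = 1088
Step 2: Split 5:2, second share = 1088 * 2/7 = 2176/7
Step 3: Split 4:5, first share = 2176/7 * 4/9 = 8704/63
Final result = 8704/63

8704/63


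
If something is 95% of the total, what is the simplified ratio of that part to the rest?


Part = 95%, Remainder = 5%
Ratio = 95:5
GCD(95, 5) = 5
Simplify: 19:1 = 19:1

19:1


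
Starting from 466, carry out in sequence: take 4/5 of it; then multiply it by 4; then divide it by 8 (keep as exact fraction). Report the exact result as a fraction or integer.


Start with 466.
Step 1: Take 4/5: 466 * 4/5 = 1864/5
Step 2: Multiply by 4: 1864/5 * 4 = 7456/5
Step 3: Divide by 8: 7456/5 / 8 = 932/5
Final result = 932/5

932/5


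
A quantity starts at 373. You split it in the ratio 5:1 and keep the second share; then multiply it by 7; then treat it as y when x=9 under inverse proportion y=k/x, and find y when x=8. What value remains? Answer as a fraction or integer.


Start with 373.
Step 1: Split 5:1, second share = 373 * 1/6 = 373/6
Step 2: Multiply by 7: 373/6 * 7 = 2611/6
Step 3: Inverse prop: k = (2611/6)*9; new y = k/8 = 2611/6*9/8 = 7833/16
Final result = 7833/16

7833/16


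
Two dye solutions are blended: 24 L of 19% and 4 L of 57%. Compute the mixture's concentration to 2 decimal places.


Solute in mixture 1 = 19% of 24 L = 24*19/100 = 114/25 L
Solute in mixture 2 = 57% of 4 L = 4*57/100 = 57/25 L
Total solute = 114/25 + 57/25 = 171/25 L
Total volume = 24 + 4 = 28 L
Final concentration = 171/25/28 * 100 = 24.43%

24.43


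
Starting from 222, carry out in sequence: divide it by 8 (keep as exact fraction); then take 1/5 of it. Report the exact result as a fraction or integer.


Start with 222.
Step 1: Divide by 8: 222 / 8 = 111/4
Step 2: Take 1/5: 111/4 * 1/5 = 111/20
Final result = 111/20

111/20


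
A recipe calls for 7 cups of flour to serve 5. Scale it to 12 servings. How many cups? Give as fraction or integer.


Original: 7 cups for 5 servings
Target servings = 12
Scaling factor = 12/5
New amount = 7 * 12/5
= 84/5
= 84/5 cups

84/5


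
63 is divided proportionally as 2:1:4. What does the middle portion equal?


Ratio = 2:1:4
Total parts = 2 + 1 + 4 = 7
Value per part = 63 / 7 = 9
First share = 2 * 9 = 18
Middle share = 1 * 9 = 9
Third share = 4 * 9 = 36

9


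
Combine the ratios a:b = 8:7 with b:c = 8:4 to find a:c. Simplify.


Given a:b = 8:7 and b:c = 8:4
Make b consistent. Multiply first ratio by 8: a:b = 64:56
Multiply second ratio by 7: b:c = 56:28
Now b = 56 in both, so a:b:c = 64:56:28
Therefore a:c = 64:28
Simplify by GCD: a:c = 16:7

16:7


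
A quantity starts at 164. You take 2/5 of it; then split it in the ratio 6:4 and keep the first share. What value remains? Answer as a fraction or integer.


Start with 164.
Step 1: Take 2/5: 164 * 2/5 = 328/5
Step 2: Split 6:4, first share = 328/5 * 6/10 = 984/25
Final result = 984/25

984/25


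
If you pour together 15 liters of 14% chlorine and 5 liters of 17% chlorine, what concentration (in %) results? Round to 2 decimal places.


Solute in mixture 1 = 14% of 15 L = 15*14/100 = 21/10 L
Solute in mixture 2 = 17% of 5 L = 5*17/100 = 17/20 L
Total solute = 21/10 + 17/20 = 59/20 L
Total volume = 15 + 5 = 20 L
Final concentration = 59/20/20 * 100 = 14.75%

14.75


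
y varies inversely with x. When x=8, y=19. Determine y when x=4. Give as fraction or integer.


Inverse proportion: y = k/x
Find k: k = 8 * 19 = 152
Compute y at x=4: y = 152/4
y = 38

38


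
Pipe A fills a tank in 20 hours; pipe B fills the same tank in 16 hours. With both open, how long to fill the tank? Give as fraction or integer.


Rate of A = 1/20 job per hour
Rate of B = 1/16 job per hour
Combined rate = 1/20 + 1/16
Find common denominator: (16 + 20)/(20*16) = 36/320
Combined rate = 9/80 job per hour
Time together = 1 / (9/80) = 80/9 hours

80/9


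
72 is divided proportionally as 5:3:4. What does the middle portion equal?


Ratio = 5:3:4
Total parts = 5 + 3 + 4 = 12
Value per part = 72 / 12 = 6
First share = 5 * 6 = 30
Middle share = 3 * 6 = 18
Third share = 4 * 6 = 24

18


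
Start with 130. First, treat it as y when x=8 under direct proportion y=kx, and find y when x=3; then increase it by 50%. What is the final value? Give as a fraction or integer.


Start with 130.
Step 1: Direct prop: k = (130)/8; new y = k*3 = 130*3/8 = 195/4
Step 2: Increase by 50%: 195/4 * 150/100 = 585/8
Final result = 585/8

585/8


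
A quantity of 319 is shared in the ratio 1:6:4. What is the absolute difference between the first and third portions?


Total parts = 1 + 6 + 4 = 11
Value per part = 319 / 11 = 29
Shares: 1*29=29, 6*29=174, 4*29=116
First share = 29, third share = 116
Difference = |29 - 116| = 87

87


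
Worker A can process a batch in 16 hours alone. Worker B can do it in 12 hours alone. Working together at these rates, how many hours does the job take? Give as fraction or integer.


Rate of A = 1/16 job per hour
Rate of B = 1/12 job per hour
Combined rate = 1/16 + 1/12
Find common denominator: (12 + 16)/(16*12) = 28/192
Combined rate = 7/48 job per hour
Time together = 1 / (7/48) = 48/7 hours

48/7


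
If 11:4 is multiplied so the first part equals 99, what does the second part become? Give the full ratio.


Original ratio: 11:4
First term target: 99
Scale factor = 99 / 11 = 9
Multiply second term: 4 * 9 = 36
Equivalent ratio = 99:36

99:36


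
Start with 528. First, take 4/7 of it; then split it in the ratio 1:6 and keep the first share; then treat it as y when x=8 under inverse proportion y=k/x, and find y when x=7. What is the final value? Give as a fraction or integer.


Start with 528.
Step 1: Take 4/7: 528 * 4/7 = 2112/7
Step 2: Split 1:6, first share = 2112/7 * 1/7 = 2112/49
Step 3: Inverse prop: k = (2112/49)*8; new y = k/7 = 2112/49*8/7 = 16896/343
Final result = 16896/343

16896/343


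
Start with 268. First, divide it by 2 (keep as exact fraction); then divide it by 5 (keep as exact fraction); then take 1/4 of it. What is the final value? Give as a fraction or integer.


Start with 268.
Step 1: Divide by 2: 268 / 2 = 134
Step 2: Divide by 5: 134 / 5 = 134/5
Step 3: Take 1/4: 134/5 * 1/4 = 67/10
Final result = 67/10

67/10


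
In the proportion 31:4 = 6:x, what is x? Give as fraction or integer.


Setting up: 31/4 = 6/x
Cross multiply: 31 * x = 4 * 6
31x = 24
x = 24/31
x = 24/31

24/31


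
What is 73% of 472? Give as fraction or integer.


Compute 73% of 472
Convert percentage: 73% = 73/100
Multiply: 472 * 73/100
= 34456/100
= 8614/25

8614/25


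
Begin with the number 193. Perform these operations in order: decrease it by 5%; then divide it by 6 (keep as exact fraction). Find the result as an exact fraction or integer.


Start with 193.
Step 1: Decrease by 5%: 193 * 95/100 = 3667/20
Step 2: Divide by 6: 3667/20 / 6 = 3667/120
Final result = 3667/120

3667/120


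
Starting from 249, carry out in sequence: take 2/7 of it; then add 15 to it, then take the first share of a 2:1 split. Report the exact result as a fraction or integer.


Start with 249.
Step 1: Take 2/7: 249 * 2/7 = 498/7
Step 2: Add 15: 498/7+15=603/7; split 2:1 first = 603/7*2/3 = 402/7
Final result = 402/7

402/7


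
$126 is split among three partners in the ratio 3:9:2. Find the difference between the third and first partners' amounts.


Total parts = 3 + 9 + 2 = 14
Value per part = 126 / 14 = 9
Shares: 3*9=27, 9*9=81, 2*9=18
Third share = 18, first share = 27
Difference = |18 - 27| = 9

9


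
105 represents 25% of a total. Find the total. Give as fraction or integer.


Given: 105 is 25% of the whole
Set up: 105 = 25/100 * whole
whole = 105 * 100 / 25
whole = 10500 / 25
whole = 420

420


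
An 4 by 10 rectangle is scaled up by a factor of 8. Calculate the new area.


Original dimensions: 4 x 10
Enlargement factor = 8
New width = 4 * 8 = 32
New height = 10 * 8 = 80
New area = 32 * 80 = 2560

2560


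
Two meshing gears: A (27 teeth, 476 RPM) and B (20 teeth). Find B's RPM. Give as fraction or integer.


Gear ratio: teeth_A * RPM_A = teeth_B * RPM_B
27 * 476 = 20 * RPM_B
12852 = 20 * RPM_B
RPM_B = 12852 / 20
RPM_B = 3213/5

3213/5


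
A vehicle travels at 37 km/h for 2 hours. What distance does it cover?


Using distance = speed * time
Speed = 37 km/h
Time = 2 hours
Distance = 37 * 2
= 74 km

74


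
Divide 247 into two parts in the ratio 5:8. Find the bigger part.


Total parts = 5 + 8 = 13
Value per part = 247 / 13 = 19
First share = 5 * 19 = 95
Second share = 8 * 19 = 152
Larger share = 152

152


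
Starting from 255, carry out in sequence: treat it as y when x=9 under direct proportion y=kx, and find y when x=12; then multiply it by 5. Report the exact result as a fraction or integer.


Start with 255.
Step 1: Direct prop: k = (255)/9; new y = k*12 = 255*12/9 = 340
Step 2: Multiply by 5: 340 * 5 = 1700
Final result = 1700

1700


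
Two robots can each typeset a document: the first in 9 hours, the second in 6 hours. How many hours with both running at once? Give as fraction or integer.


Rate of A = 1/9 job per hour
Rate of B = 1/6 job per hour
Combined rate = 1/9 + 1/6
Find common denominator: (6 + 9)/(9*6) = 15/54
Combined rate = 5/18 job per hour
Time together = 1 / (5/18) = 18/5 hours

18/5


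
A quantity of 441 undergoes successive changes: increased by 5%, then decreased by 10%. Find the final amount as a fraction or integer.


Start: 441
Step 1: increase by 5% => multiply by 105/100
  441 * 105/100 = 9261/20
Step 2: decrease by 10% => multiply by 90/100
  9261/20 * 90/100 = 83349/200
Final value = 83349/200

83349/200


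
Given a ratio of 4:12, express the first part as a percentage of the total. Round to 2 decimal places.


Total parts = 4 + 12 = 16
First part fraction = 4/16
Percentage = (4/16) * 100
= 0.25 * 100
= 25.00%

25.00


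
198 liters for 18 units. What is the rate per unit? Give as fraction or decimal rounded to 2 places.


Total liters = 198
Number of units = 18
Unit rate = 198 / 18
= 11 liters per unit

11


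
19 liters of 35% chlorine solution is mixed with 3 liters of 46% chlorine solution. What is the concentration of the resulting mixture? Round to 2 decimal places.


Solute in mixture 1 = 35% of 19 L = 19*35/100 = 133/20 L
Solute in mixture 2 = 46% of 3 L = 3*46/100 = 69/50 L
Total solute = 133/20 + 69/50 = 803/100 L
Total volume = 19 + 3 = 22 L
Final concentration = 803/100/22 * 100 = 36.50%

36.50


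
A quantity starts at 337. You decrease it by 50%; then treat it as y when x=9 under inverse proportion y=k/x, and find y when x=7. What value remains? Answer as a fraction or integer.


Start with 337.
Step 1: Decrease by 50%: 337 * 50/100 = 337/2
Step 2: Inverse prop: k = (337/2)*9; new y = k/7 = 337/2*9/7 = 3033/14
Final result = 3033/14

3033/14


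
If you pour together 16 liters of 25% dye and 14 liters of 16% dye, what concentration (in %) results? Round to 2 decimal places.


Solute in mixture 1 = 25% of 16 L = 16*25/100 = 4 L
Solute in mixture 2 = 16% of 14 L = 14*16/100 = 56/25 L
Total solute = 4 + 56/25 = 156/25 L
Total volume = 16 + 14 = 30 L
Final concentration = 156/25/30 * 100 = 20.80%

20.80


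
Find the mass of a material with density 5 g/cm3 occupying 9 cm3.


Using mass = density * volume
Density = 5 g/cm3
Volume = 9 cm3
Mass = 5 * 9
= 45 g

45


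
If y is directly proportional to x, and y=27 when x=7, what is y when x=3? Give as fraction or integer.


Direct proportion: y = kx
Find k: k = 27/7 = 27/7
Compute y at x=3: y = 27/7 * 3
y = 81/7

81/7


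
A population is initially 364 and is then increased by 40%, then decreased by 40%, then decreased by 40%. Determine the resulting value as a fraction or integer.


Start: 364
Step 1: increase by 40% => multiply by 140/100
  364 * 140/100 = 2548/5
Step 2: decrease by 40% => multiply by 60/100
  2548/5 * 60/100 = 7644/25
Step 3: decrease by 40% => multiply by 60/100
  7644/25 * 60/100 = 22932/125
Final value = 22932/125

22932/125


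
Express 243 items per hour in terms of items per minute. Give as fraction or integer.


Converting from per hour to per minute
Rate = 243 items per hour
Divide by 60: 243/60
= 81/20 items per minute

81/20


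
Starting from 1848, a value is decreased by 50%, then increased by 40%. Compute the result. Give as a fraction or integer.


Start: 1848
Step 1: decrease by 50% => multiply by 50/100
  1848 * 50/100 = 924
Step 2: increase by 40% => multiply by 140/100
  924 * 140/100 = 6468/5
Final value = 6468/5

6468/5


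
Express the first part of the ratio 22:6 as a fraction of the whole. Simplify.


Total parts = 22 + 6 = 28
First part fraction = 22/28
Simplify: 22/28 = 11/14

11/14


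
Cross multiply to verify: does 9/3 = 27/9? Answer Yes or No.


Cross multiply to check 9/3 = 27/9
Left cross product: 9 * 9 = 81
Right cross product: 3 * 27 = 81
81 = 81
Equal, so proportions match => Yes

Yes


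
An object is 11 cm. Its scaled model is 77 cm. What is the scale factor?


Original length = 11 cm
Scaled length = 77 cm
Scale factor = 77 / 11
= 7

7


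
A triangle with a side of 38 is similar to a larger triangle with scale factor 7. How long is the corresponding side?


Similar triangles have proportional sides
Scale factor = 7
Smaller side = 38
Corresponding larger side = 38 * 7
= 266

266


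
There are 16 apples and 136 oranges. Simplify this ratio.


Find GCD(16, 136)
GCD = 8
Divide both by 8: 16/8 = 2, 136/8 = 17
Simplified ratio = 2:17

2:17


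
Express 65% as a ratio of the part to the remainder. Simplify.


Part = 65%, Remainder = 35%
Ratio = 65:35
GCD(65, 35) = 5
Simplify: 13:7 = 13:7

13:7


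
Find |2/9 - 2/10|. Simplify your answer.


Simplify: 2/9 = 2/9 and 2/10 = 1/5
Find common denominator: LCD = 45
Convert: 10/45 and 9/45
Difference = |10 - 9|/45 = 1/45
Simplified = 1/45

1/45


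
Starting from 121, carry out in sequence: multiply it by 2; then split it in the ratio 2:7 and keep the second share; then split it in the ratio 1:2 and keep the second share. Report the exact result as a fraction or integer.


Start with 121.
Step 1: Multiply by 2: 121 * 2 = 242
Step 2: Split 2:7, second share = 242 * 7/9 = 1694/9
Step 3: Split 1:2, second share = 1694/9 * 2/3 = 3388/27
Final result = 3388/27

3388/27


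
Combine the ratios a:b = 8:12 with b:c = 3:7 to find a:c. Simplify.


Given a:b = 8:12 and b:c = 3:7
Make b consistent. Multiply first ratio by 3: a:b = 24:36
Multiply second ratio by 12: b:c = 36:84
Now b = 36 in both, so a:b:c = 24:36:84
Therefore a:c = 24:84
Simplify by GCD: a:c = 2:7

2:7


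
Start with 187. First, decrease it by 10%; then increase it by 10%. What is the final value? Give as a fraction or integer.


Start with 187.
Step 1: Decrease by 10%: 187 * 90/100 = 1683/10
Step 2: Increase by 10%: 1683/10 * 110/100 = 18513/100
Final result = 18513/100

18513/100


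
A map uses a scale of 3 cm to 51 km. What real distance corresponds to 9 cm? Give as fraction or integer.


Map scale: 3 cm = 51 km
Measured distance on map = 9 cm
Set up proportion: 9 * 51 / 3
= 459 / 3
= 153 km

153


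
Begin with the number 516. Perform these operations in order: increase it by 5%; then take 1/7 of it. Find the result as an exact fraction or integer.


Start with 516.
Step 1: Increase by 5%: 516 * 105/100 = 2709/5
Step 2: Take 1/7: 2709/5 * 1/7 = 387/5
Final result = 387/5

387/5


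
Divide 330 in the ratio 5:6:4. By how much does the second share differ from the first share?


Total parts = 5 + 6 + 4 = 15
Value per part = 330 / 15 = 22
Shares: 5*22=110, 6*22=132, 4*22=88
Second share = 132, first share = 110
Difference = |132 - 110| = 22

22


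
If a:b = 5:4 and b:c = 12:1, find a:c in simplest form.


Given a:b = 5:4 and b:c = 12:1
Make b consistent. Multiply first ratio by 12: a:b = 60:48
Multiply second ratio by 4: b:c = 48:4
Now b = 48 in both, so a:b:c = 60:48:4
Therefore a:c = 60:4
Simplify by GCD: a:c = 15:1

15:1


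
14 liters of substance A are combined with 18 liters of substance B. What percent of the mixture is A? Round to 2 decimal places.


Volume of A = 14 L
Volume of B = 18 L
Total volume = 14 + 18 = 32 L
Percentage of A = (14/32) * 100
= 43.75%

43.75


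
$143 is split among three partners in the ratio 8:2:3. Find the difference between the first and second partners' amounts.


Total parts = 8 + 2 + 3 = 13
Value per part = 143 / 13 = 11
Shares: 8*11=88, 2*11=22, 3*11=33
First share = 88, second share = 22
Difference = |88 - 22| = 66

66


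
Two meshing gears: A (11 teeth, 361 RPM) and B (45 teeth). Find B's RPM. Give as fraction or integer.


Gear ratio: teeth_A * RPM_A = teeth_B * RPM_B
11 * 361 = 45 * RPM_B
3971 = 45 * RPM_B
RPM_B = 3971 / 45
RPM_B = 3971/45

3971/45


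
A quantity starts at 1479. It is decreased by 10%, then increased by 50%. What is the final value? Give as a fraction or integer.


Start: 1479
Step 1: decrease by 10% => multiply by 90/100
  1479 * 90/100 = 13311/10
Step 2: increase by 50% => multiply by 150/100
  13311/10 * 150/100 = 39933/20
Final value = 39933/20

39933/20


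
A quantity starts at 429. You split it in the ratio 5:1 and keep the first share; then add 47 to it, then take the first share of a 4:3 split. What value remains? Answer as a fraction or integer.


Start with 429.
Step 1: Split 5:1, first share = 429 * 5/6 = 715/2
Step 2: Add 47: 715/2+47=809/2; split 4:3 first = 809/2*4/7 = 1618/7
Final result = 1618/7

1618/7


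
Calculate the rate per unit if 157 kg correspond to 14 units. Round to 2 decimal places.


Total kg = 157
Number of units = 14
Unit rate = 157 / 14
= 11.21 kg per unit

11.21


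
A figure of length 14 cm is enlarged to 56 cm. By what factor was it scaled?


Original length = 14 cm
Scaled length = 56 cm
Scale factor = 56 / 14
= 4

4


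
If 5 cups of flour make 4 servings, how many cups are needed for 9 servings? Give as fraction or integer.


Original: 5 cups for 4 servings
Target servings = 9
Scaling factor = 9/4
New amount = 5 * 9/4
= 45/4
= 45/4 cups

45/4


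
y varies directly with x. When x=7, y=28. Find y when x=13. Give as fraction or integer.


Direct proportion: y = kx
Find k: k = 28/7 = 4
Compute y at x=13: y = 4 * 13
y = 52

52


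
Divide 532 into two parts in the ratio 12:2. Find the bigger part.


Total parts = 12 + 2 = 14
Value per part = 532 / 14 = 38
First share = 12 * 38 = 456
Second share = 2 * 38 = 76
Larger share = 456

456


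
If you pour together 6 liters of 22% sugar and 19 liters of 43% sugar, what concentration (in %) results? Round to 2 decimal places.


Solute in mixture 1 = 22% of 6 L = 6*22/100 = 33/25 L
Solute in mixture 2 = 43% of 19 L = 19*43/100 = 817/100 L
Total solute = 33/25 + 817/100 = 949/100 L
Total volume = 6 + 19 = 25 L
Final concentration = 949/100/25 * 100 = 37.96%

37.96


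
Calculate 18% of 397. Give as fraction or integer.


Compute 18% of 397
Convert percentage: 18% = 18/100
Multiply: 397 * 18/100
= 7146/100
= 3573/50

3573/50


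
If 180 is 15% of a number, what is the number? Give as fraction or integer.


Given: 180 is 15% of the whole
Set up: 180 = 15/100 * whole
whole = 180 * 100 / 15
whole = 18000 / 15
whole = 1200

1200


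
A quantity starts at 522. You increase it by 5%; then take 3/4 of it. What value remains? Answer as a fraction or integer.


Start with 522.
Step 1: Increase by 5%: 522 * 105/100 = 5481/10
Step 2: Take 3/4: 5481/10 * 3/4 = 16443/40
Final result = 16443/40

16443/40


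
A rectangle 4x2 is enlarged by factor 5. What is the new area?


Original dimensions: 4 x 2
Enlargement factor = 5
New width = 4 * 5 = 20
New height = 2 * 5 = 10
New area = 20 * 10 = 200

200


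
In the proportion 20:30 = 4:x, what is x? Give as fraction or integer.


Setting up: 20/30 = 4/x
Cross multiply: 20 * x = 30 * 4
20x = 120
x = 120/20
x = 6

6


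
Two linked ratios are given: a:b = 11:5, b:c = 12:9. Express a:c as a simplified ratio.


Given a:b = 11:5 and b:c = 12:9
Make b consistent. Multiply first ratio by 12: a:b = 132:60
Multiply second ratio by 5: b:c = 60:45
Now b = 60 in both, so a:b:c = 132:60:45
Therefore a:c = 132:45
Simplify by GCD: a:c = 44:15

44:15


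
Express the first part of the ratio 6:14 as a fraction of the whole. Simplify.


Total parts = 6 + 14 = 20
First part fraction = 6/20
Simplify: 6/20 = 3/10

3/10


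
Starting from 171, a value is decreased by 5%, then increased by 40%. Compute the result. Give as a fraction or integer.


Start: 171
Step 1: decrease by 5% => multiply by 95/100
  171 * 95/100 = 3249/20
Step 2: increase by 40% => multiply by 140/100
  3249/20 * 140/100 = 22743/100
Final value = 22743/100

22743/100


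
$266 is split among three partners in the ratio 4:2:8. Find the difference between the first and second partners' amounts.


Total parts = 4 + 2 + 8 = 14
Value per part = 266 / 14 = 19
Shares: 4*19=76, 2*19=38, 8*19=152
First share = 76, second share = 38
Difference = |76 - 38| = 38

38


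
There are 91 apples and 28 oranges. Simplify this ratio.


Find GCD(91, 28)
GCD = 7
Divide both by 7: 91/7 = 13, 28/7 = 4
Simplified ratio = 13:4

13:4


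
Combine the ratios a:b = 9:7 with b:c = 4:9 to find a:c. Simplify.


Given a:b = 9:7 and b:c = 4:9
Make b consistent. Multiply first ratio by 4: a:b = 36:28
Multiply second ratio by 7: b:c = 28:63
Now b = 28 in both, so a:b:c = 36:28:63
Therefore a:c = 36:63
Simplify by GCD: a:c = 4:7

4:7


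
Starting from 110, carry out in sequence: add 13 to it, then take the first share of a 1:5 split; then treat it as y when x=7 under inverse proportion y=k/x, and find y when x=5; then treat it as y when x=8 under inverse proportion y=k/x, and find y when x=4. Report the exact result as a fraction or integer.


Start with 110.
Step 1: Add 13: 110+13=123; split 1:5 first = 123*1/6 = 41/2
Step 2: Inverse prop: k = (41/2)*7; new y = k/5 = 41/2*7/5 = 287/10
Step 3: Inverse prop: k = (287/10)*8; new y = k/4 = 287/10*8/4 = 287/5
Final result = 287/5

287/5


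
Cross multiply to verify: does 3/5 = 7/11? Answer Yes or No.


Cross multiply to check 3/5 = 7/11
Left cross product: 3 * 11 = 33
Right cross product: 5 * 7 = 35
33 != 35
Not equal, so proportions differ => No

No


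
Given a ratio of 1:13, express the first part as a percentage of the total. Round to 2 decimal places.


Total parts = 1 + 13 = 14
First part fraction = 1/14
Percentage = (1/14) * 100
= 0.071429 * 100
= 7.14%

7.14


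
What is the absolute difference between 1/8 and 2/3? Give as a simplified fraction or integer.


Simplify: 1/8 = 1/8 and 2/3 = 2/3
Find common denominator: LCD = 24
Convert: 3/24 and 16/24
Difference = |3 - 16|/24 = 13/24
Simplified = 13/24

13/24


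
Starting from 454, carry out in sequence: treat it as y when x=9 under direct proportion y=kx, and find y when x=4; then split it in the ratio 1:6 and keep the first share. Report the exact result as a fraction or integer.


Start with 454.
Step 1: Direct prop: k = (454)/9; new y = k*4 = 454*4/9 = 1816/9
Step 2: Split 1:6, first share = 1816/9 * 1/7 = 1816/63
Final result = 1816/63

1816/63


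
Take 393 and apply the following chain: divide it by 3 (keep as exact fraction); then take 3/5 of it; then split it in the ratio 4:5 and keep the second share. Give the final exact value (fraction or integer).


Start with 393.
Step 1: Divide by 3: 393 / 3 = 131
Step 2: Take 3/5: 131 * 3/5 = 393/5
Step 3: Split 4:5, second share = 393/5 * 5/9 = 131/3
Final result = 131/3

131/3


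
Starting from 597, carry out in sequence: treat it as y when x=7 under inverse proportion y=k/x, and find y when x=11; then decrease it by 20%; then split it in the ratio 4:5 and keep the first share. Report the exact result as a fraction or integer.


Start with 597.
Step 1: Inverse prop: k = (597)*7; new y = k/11 = 597*7/11 = 4179/11
Step 2: Decrease by 20%: 4179/11 * 80/100 = 16716/55
Step 3: Split 4:5, first share = 16716/55 * 4/9 = 22288/165
Final result = 22288/165

22288/165


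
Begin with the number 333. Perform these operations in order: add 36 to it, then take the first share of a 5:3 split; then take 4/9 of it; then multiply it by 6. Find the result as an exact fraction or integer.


Start with 333.
Step 1: Add 36: 333+36=369; split 5:3 first = 369*5/8 = 1845/8
Step 2: Take 4/9: 1845/8 * 4/9 = 205/2
Step 3: Multiply by 6: 205/2 * 6 = 615
Final result = 615

615


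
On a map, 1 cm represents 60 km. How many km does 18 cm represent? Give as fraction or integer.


Map scale: 1 cm = 60 km
Measured distance on map = 18 cm
Set up proportion: 18 * 60 / 1
= 1080 / 1
= 1080 km

1080


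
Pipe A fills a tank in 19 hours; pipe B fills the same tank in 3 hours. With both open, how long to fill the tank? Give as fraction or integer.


Rate of A = 1/19 job per hour
Rate of B = 1/3 job per hour
Combined rate = 1/19 + 1/3
Find common denominator: (3 + 19)/(19*3) = 22/57
Combined rate = 22/57 job per hour
Time together = 1 / (22/57) = 57/22 hours

57/22


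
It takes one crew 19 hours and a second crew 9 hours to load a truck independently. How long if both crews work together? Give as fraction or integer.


Rate of A = 1/19 job per hour
Rate of B = 1/9 job per hour
Combined rate = 1/19 + 1/9
Find common denominator: (9 + 19)/(19*9) = 28/171
Combined rate = 28/171 job per hour
Time together = 1 / (28/171) = 171/28 hours

171/28


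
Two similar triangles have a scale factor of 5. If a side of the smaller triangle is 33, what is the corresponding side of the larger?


Similar triangles have proportional sides
Scale factor = 5
Smaller side = 33
Corresponding larger side = 33 * 5
= 165

165


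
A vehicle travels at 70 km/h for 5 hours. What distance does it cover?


Using distance = speed * time
Speed = 70 km/h
Time = 5 hours
Distance = 70 * 5
= 350 km

350


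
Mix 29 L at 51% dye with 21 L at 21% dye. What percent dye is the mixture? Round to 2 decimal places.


Solute in mixture 1 = 51% of 29 L = 29*51/100 = 1479/100 L
Solute in mixture 2 = 21% of 21 L = 21*21/100 = 441/100 L
Total solute = 1479/100 + 441/100 = 96/5 L
Total volume = 29 + 21 = 50 L
Final concentration = 96/5/50 * 100 = 38.40%

38.40
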